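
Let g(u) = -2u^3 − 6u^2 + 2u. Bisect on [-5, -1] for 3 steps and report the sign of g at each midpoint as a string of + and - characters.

-++

m = -3, g(m) = -6 (−); new bracket [-5, -3]
m = -4, g(m) = 24 (+); new bracket [-4, -3]
m = -3.5, g(m) = 5.25 (+); new bracket [-3.5, -3]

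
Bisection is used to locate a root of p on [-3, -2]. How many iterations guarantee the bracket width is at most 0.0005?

11

Width after n steps is 1/2^n. Need 2^n ≥ 1/0.0005 = 2000.
2^10 = 1024 < 2000 ≤ 2^11 = 2048, so n = 11.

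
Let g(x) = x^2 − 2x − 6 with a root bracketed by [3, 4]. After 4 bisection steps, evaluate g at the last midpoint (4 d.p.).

midpoint 3.5: g = -0.75 < 0 → [3.5, 4]
midpoint 3.75: g = 0.5625 > 0 → [3.5, 3.75]
midpoint 3.625: g = -0.109375 < 0 → [3.625, 3.75]
midpoint 3.6875: g = 0.2227 > 0 → [3.625, 3.6875]

0.2227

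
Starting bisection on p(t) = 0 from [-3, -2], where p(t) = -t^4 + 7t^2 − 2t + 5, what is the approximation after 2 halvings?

-2.75

p(-2.5) = 14.6875 > 0, so the root lies in [-3, -2.5]
p(-2.75) = 6.246094 > 0, so the root lies in [-3, -2.75]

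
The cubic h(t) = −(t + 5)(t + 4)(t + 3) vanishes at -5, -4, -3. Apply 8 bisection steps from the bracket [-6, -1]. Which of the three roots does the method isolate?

-3

m = -3.5, h(m) = 0.375 (+); new bracket [-3.5, -1]
m = -2.25, h(m) = -3.609375 (−); new bracket [-3.5, -2.25]
m = -2.875, h(m) = -0.298828 (−); new bracket [-3.5, -2.875]
m = -3.1875, h(m) = 0.2761 (+); new bracket [-3.1875, -2.875]
m = -3.03125, h(m) = 0.0596 (+); new bracket [-3.03125, -2.875]
m = -2.953125, h(m) = -0.1004 (−); new bracket [-3.03125, -2.953125]
m = -2.9921875, h(m) = -0.0158 (−); new bracket [-3.03125, -2.9921875]
m = -3.01171875, h(m) = 0.023 (+); new bracket [-3.01171875, -2.9921875]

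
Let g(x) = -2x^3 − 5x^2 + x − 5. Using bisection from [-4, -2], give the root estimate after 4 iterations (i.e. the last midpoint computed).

m = -3, g(m) = 1 (+); new bracket [-3, -2]
m = -2.5, g(m) = -7.5 (−); new bracket [-3, -2.5]
m = -2.75, g(m) = -3.96875 (−); new bracket [-3, -2.75]
m = -2.875, g(m) = -1.6758 (−); new bracket [-3, -2.875]

-2.875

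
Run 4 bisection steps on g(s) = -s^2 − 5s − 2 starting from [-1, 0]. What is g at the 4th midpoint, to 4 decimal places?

m = -0.5, g(m) = 0.25 (+); new bracket [-0.5, 0]
m = -0.25, g(m) = -0.8125 (−); new bracket [-0.5, -0.25]
m = -0.375, g(m) = -0.265625 (−); new bracket [-0.5, -0.375]
m = -0.4375, g(m) = -0.0039 (−); new bracket [-0.5, -0.4375]

-0.0039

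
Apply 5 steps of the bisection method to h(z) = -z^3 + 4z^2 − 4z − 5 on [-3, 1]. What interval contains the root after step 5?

m = -1, h(m) = 4 (+); new bracket [-1, 1]
m = 0, h(m) = -5 (−); new bracket [-1, 0]
m = -0.5, h(m) = -1.875 (−); new bracket [-1, -0.5]
m = -0.75, h(m) = 0.6719 (+); new bracket [-0.75, -0.5]
m = -0.625, h(m) = -0.6934 (−); new bracket [-0.75, -0.625]

[-0.75, -0.625]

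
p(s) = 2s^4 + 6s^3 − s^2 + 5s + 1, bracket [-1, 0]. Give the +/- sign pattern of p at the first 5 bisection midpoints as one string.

midpoint -0.5: p = -2.375 < 0 → [-0.5, 0]
midpoint -0.25: p = -0.398438 < 0 → [-0.25, 0]
midpoint -0.125: p = 0.348145 > 0 → [-0.25, -0.125]
midpoint -0.1875: p = -0.0097 < 0 → [-0.1875, -0.125]
midpoint -0.15625: p = 0.1726 > 0 → [-0.1875, -0.15625]

--+-+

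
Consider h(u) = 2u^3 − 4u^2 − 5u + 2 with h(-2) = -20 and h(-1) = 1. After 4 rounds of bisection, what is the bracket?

[-1.125, -1.0625]

midpoint -1.5: h = -6.25 < 0 → [-1.5, -1]
midpoint -1.25: h = -1.90625 < 0 → [-1.25, -1]
midpoint -1.125: h = -0.285156 < 0 → [-1.125, -1]
midpoint -1.0625: h = 0.3979 > 0 → [-1.125, -1.0625]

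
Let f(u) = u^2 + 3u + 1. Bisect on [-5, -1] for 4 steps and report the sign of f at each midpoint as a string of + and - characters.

u = -3 gives f = 1, positive; keep [-3, -1]
u = -2 gives f = -1, negative; keep [-3, -2]
u = -2.5 gives f = -0.25, negative; keep [-3, -2.5]
u = -2.75 gives f = 0.3125, positive; keep [-2.75, -2.5]

+--+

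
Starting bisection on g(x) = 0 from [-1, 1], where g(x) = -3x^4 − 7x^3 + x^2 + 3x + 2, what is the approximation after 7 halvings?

0.828125

midpoint 0: g = 2 > 0 → [0, 1]
midpoint 0.5: g = 2.6875 > 0 → [0.5, 1]
midpoint 0.75: g = 0.910156 > 0 → [0.75, 1]
midpoint 0.875: g = -1.0574 < 0 → [0.75, 0.875]
midpoint 0.8125: g = 0.0356 > 0 → [0.8125, 0.875]
midpoint 0.84375: g = -0.482 < 0 → [0.8125, 0.84375]
midpoint 0.828125: g = -0.2162 < 0 → [0.8125, 0.828125]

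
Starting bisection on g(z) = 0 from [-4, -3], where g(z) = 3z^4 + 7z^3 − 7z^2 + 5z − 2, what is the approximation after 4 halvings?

z = -3.5 gives g = 44.8125, positive; keep [-3.5, -3]
z = -3.25 gives g = 2.214844, positive; keep [-3.25, -3]
z = -3.125 gives g = -13.505127, negative; keep [-3.25, -3.125]
z = -3.1875 gives g = -6.0708, negative; keep [-3.25, -3.1875]

-3.1875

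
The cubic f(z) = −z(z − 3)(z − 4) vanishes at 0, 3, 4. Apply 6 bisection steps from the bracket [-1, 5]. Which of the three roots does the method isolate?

0

f(2) = -4 < 0, so the root lies in [-1, 2]
f(0.5) = -4.375 < 0, so the root lies in [-1, 0.5]
f(-0.25) = 3.453125 > 0, so the root lies in [-0.25, 0.5]
f(0.125) = -1.3926 < 0, so the root lies in [-0.25, 0.125]
f(-0.0625) = 0.7776 > 0, so the root lies in [-0.0625, 0.125]
f(0.03125) = -0.3682 < 0, so the root lies in [-0.0625, 0.03125]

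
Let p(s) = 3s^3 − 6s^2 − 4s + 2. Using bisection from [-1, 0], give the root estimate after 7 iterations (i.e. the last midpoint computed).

m = -0.5, p(m) = 2.125 (+); new bracket [-1, -0.5]
m = -0.75, p(m) = 0.359375 (+); new bracket [-1, -0.75]
m = -0.875, p(m) = -1.103516 (−); new bracket [-0.875, -0.75]
m = -0.8125, p(m) = -0.3201 (−); new bracket [-0.8125, -0.75]
m = -0.78125, p(m) = 0.0324 (+); new bracket [-0.8125, -0.78125]
m = -0.796875, p(m) = -0.1406 (−); new bracket [-0.796875, -0.78125]
m = -0.7890625, p(m) = -0.0533 (−); new bracket [-0.7890625, -0.78125]

-0.7890625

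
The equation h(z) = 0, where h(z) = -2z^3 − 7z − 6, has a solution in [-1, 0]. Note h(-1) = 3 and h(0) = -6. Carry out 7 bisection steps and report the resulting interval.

m = -0.5, h(m) = -2.25 (−); new bracket [-1, -0.5]
m = -0.75, h(m) = 0.09375 (+); new bracket [-0.75, -0.5]
m = -0.625, h(m) = -1.136719 (−); new bracket [-0.75, -0.625]
m = -0.6875, h(m) = -0.5376 (−); new bracket [-0.75, -0.6875]
m = -0.71875, h(m) = -0.2261 (−); new bracket [-0.75, -0.71875]
m = -0.734375, h(m) = -0.0673 (−); new bracket [-0.75, -0.734375]
m = -0.7421875, h(m) = 0.013 (+); new bracket [-0.7421875, -0.734375]

[-0.7421875, -0.734375]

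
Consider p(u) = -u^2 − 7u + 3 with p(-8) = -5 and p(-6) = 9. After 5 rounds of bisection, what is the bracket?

[-7.4375, -7.375]

midpoint -7: p = 3 > 0 → [-8, -7]
midpoint -7.5: p = -0.75 < 0 → [-7.5, -7]
midpoint -7.25: p = 1.1875 > 0 → [-7.5, -7.25]
midpoint -7.375: p = 0.2344 > 0 → [-7.5, -7.375]
midpoint -7.4375: p = -0.2539 < 0 → [-7.4375, -7.375]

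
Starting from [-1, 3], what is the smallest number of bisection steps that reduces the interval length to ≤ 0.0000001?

26

Width after n steps is 4/2^n. Need 2^n ≥ 4/0.0000001 = 40000000.
2^25 = 33554432 < 40000000 ≤ 2^26 = 67108864, so n = 26.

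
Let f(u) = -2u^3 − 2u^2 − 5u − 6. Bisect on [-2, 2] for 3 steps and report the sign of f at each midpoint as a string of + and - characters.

midpoint 0: f = -6 < 0 → [-2, 0]
midpoint -1: f = -1 < 0 → [-2, -1]
midpoint -1.5: f = 3.75 > 0 → [-1.5, -1]

--+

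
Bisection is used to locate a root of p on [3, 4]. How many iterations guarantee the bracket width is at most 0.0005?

Width after n steps is 1/2^n. Need 2^n ≥ 1/0.0005 = 2000.
2^10 = 1024 < 2000 ≤ 2^11 = 2048, so n = 11.

11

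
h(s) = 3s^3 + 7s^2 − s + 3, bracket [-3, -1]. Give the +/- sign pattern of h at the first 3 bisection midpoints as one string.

++-

s = -2 gives h = 9, positive; keep [-3, -2]
s = -2.5 gives h = 2.375, positive; keep [-3, -2.5]
s = -2.75 gives h = -3.703125, negative; keep [-2.75, -2.5]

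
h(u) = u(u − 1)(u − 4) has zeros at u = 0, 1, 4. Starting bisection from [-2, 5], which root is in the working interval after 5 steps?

4

m = 1.5, h(m) = -1.875 (−); new bracket [1.5, 5]
m = 3.25, h(m) = -5.484375 (−); new bracket [3.25, 5]
m = 4.125, h(m) = 1.611328 (+); new bracket [3.25, 4.125]
m = 3.6875, h(m) = -3.0969 (−); new bracket [3.6875, 4.125]
m = 3.90625, h(m) = -1.0643 (−); new bracket [3.90625, 4.125]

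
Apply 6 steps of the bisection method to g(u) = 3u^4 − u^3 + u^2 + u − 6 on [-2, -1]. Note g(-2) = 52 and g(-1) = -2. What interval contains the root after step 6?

[-1.109375, -1.09375]

g(-1.5) = 13.3125 > 0, so the root lies in [-1.5, -1]
g(-1.25) = 3.589844 > 0, so the root lies in [-1.25, -1]
g(-1.125) = 0.369873 > 0, so the root lies in [-1.125, -1]
g(-1.0625) = -0.9108 < 0, so the root lies in [-1.125, -1.0625]
g(-1.09375) = -0.2957 < 0, so the root lies in [-1.125, -1.09375]
g(-1.109375) = 0.0306 > 0, so the root lies in [-1.109375, -1.09375]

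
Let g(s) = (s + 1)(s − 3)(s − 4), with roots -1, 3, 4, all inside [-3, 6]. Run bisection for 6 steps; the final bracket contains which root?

-1

g(1.5) = 9.375 > 0, so the root lies in [-3, 1.5]
g(-0.75) = 4.453125 > 0, so the root lies in [-3, -0.75]
g(-1.875) = -25.060547 < 0, so the root lies in [-1.875, -0.75]
g(-1.3125) = -7.1594 < 0, so the root lies in [-1.3125, -0.75]
g(-1.03125) = -0.6338 < 0, so the root lies in [-1.03125, -0.75]
g(-0.890625) = 2.0811 > 0, so the root lies in [-1.03125, -0.890625]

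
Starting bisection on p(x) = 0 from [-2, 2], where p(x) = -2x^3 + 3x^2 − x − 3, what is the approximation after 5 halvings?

x = 0 gives p = -3, negative; keep [-2, 0]
x = -1 gives p = 3, positive; keep [-1, 0]
x = -0.5 gives p = -1.5, negative; keep [-1, -0.5]
x = -0.75 gives p = 0.2812, positive; keep [-0.75, -0.5]
x = -0.625 gives p = -0.7148, negative; keep [-0.75, -0.625]

-0.625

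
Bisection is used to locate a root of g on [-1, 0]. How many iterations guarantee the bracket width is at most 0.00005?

15

Width after n steps is 1/2^n. Need 2^n ≥ 1/0.00005 = 20000.
2^14 = 16384 < 20000 ≤ 2^15 = 32768, so n = 15.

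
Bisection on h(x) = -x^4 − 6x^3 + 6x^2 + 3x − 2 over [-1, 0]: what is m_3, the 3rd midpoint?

-0.625

h(-0.5) = -1.3125 < 0, so the root lies in [-1, -0.5]
h(-0.75) = 1.339844 > 0, so the root lies in [-0.75, -0.5]
h(-0.625) = -0.218994 < 0, so the root lies in [-0.75, -0.625]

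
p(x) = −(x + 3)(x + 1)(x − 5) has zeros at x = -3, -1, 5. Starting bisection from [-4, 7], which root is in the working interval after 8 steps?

m = 1.5, p(m) = 39.375 (+); new bracket [1.5, 7]
m = 4.25, p(m) = 28.546875 (+); new bracket [4.25, 7]
m = 5.625, p(m) = -35.712891 (−); new bracket [4.25, 5.625]
m = 4.9375, p(m) = 2.9456 (+); new bracket [4.9375, 5.625]
m = 5.28125, p(m) = -14.6297 (−); new bracket [4.9375, 5.28125]
m = 5.109375, p(m) = -5.4188 (−); new bracket [4.9375, 5.109375]
m = 5.0234375, p(m) = -1.1327 (−); new bracket [4.9375, 5.0234375]
m = 4.98046875, p(m) = 0.9322 (+); new bracket [4.98046875, 5.0234375]

5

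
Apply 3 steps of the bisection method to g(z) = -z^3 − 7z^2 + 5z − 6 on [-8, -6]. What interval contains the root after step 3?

[-7.75, -7.5]

m = -7, g(m) = -41 (−); new bracket [-8, -7]
m = -7.5, g(m) = -15.375 (−); new bracket [-8, -7.5]
m = -7.75, g(m) = 0.296875 (+); new bracket [-7.75, -7.5]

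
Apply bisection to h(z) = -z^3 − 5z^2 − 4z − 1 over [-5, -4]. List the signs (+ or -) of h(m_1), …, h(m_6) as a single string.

z = -4.5 gives h = 6.875, positive; keep [-4.5, -4]
z = -4.25 gives h = 2.453125, positive; keep [-4.25, -4]
z = -4.125 gives h = 0.611328, positive; keep [-4.125, -4]
z = -4.0625 gives h = -0.2224, negative; keep [-4.125, -4.0625]
z = -4.09375 gives h = 0.1873, positive; keep [-4.09375, -4.0625]
z = -4.078125 gives h = -0.0193, negative; keep [-4.09375, -4.078125]

+++-+-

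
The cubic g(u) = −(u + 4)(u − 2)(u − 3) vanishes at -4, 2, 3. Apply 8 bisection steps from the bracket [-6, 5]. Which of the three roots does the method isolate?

g(-0.5) = -30.625 < 0, so the root lies in [-6, -0.5]
g(-3.25) = -24.609375 < 0, so the root lies in [-6, -3.25]
g(-4.625) = 31.572266 > 0, so the root lies in [-4.625, -3.25]
g(-3.9375) = -2.5745 < 0, so the root lies in [-4.625, -3.9375]
g(-4.28125) = 12.8631 > 0, so the root lies in [-4.28125, -3.9375]
g(-4.109375) = 4.7506 > 0, so the root lies in [-4.109375, -3.9375]
g(-4.0234375) = 0.9915 > 0, so the root lies in [-4.0234375, -3.9375]
g(-3.98046875) = -0.8154 < 0, so the root lies in [-4.0234375, -3.98046875]

-4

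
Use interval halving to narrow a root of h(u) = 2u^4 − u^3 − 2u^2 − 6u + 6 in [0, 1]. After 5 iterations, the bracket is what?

[0.8125, 0.84375]

m = 0.5, h(m) = 2.5 (+); new bracket [0.5, 1]
m = 0.75, h(m) = 0.585938 (+); new bracket [0.75, 1]
m = 0.875, h(m) = -0.278809 (−); new bracket [0.75, 0.875]
m = 0.8125, h(m) = 0.1399 (+); new bracket [0.8125, 0.875]
m = 0.84375, h(m) = -0.0734 (−); new bracket [0.8125, 0.84375]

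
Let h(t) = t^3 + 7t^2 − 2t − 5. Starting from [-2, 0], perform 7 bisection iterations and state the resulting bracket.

h(-1) = 3 > 0, so the root lies in [-1, 0]
h(-0.5) = -2.375 < 0, so the root lies in [-1, -0.5]
h(-0.75) = 0.015625 > 0, so the root lies in [-0.75, -0.5]
h(-0.625) = -1.2598 < 0, so the root lies in [-0.75, -0.625]
h(-0.6875) = -0.6414 < 0, so the root lies in [-0.75, -0.6875]
h(-0.71875) = -0.3176 < 0, so the root lies in [-0.75, -0.71875]
h(-0.734375) = -0.1522 < 0, so the root lies in [-0.75, -0.734375]

[-0.75, -0.734375]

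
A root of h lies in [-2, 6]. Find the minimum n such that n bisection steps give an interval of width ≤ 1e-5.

20

Width after n steps is 8/2^n. Need 2^n ≥ 8/1e-5 = 800000.
2^19 = 524288 < 800000 ≤ 2^20 = 1048576, so n = 20.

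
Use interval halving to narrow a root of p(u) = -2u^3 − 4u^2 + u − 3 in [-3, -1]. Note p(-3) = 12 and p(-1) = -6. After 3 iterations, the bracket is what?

midpoint -2: p = -5 < 0 → [-3, -2]
midpoint -2.5: p = 0.75 > 0 → [-2.5, -2]
midpoint -2.25: p = -2.71875 < 0 → [-2.5, -2.25]

[-2.5, -2.25]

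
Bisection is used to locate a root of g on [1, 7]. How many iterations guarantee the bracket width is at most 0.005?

11

Width after n steps is 6/2^n. Need 2^n ≥ 6/0.005 = 1200.
2^10 = 1024 < 1200 ≤ 2^11 = 2048, so n = 11.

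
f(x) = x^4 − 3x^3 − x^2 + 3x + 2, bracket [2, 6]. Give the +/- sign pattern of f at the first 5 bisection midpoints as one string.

++---

m = 4, f(m) = 62 (+); new bracket [2, 4]
m = 3, f(m) = 2 (+); new bracket [2, 3]
m = 2.5, f(m) = -4.5625 (−); new bracket [2.5, 3]
m = 2.75, f(m) = -2.5117 (−); new bracket [2.75, 3]
m = 2.875, f(m) = -0.6111 (−); new bracket [2.875, 3]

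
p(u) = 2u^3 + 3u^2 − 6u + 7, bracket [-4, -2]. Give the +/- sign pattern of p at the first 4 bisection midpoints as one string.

u = -3 gives p = -2, negative; keep [-3, -2]
u = -2.5 gives p = 9.5, positive; keep [-3, -2.5]
u = -2.75 gives p = 4.59375, positive; keep [-3, -2.75]
u = -2.875 gives p = 1.5195, positive; keep [-3, -2.875]

-+++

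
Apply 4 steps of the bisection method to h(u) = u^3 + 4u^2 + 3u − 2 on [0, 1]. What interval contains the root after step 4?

h(0.5) = 0.625 > 0, so the root lies in [0, 0.5]
h(0.25) = -0.984375 < 0, so the root lies in [0.25, 0.5]
h(0.375) = -0.259766 < 0, so the root lies in [0.375, 0.5]
h(0.4375) = 0.1619 > 0, so the root lies in [0.375, 0.4375]

[0.375, 0.4375]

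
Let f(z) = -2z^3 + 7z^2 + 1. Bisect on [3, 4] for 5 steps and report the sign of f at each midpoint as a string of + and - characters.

f(3.5) = 1 > 0, so the root lies in [3.5, 4]
f(3.75) = -6.03125 < 0, so the root lies in [3.5, 3.75]
f(3.625) = -2.285156 < 0, so the root lies in [3.5, 3.625]
f(3.5625) = -0.5864 < 0, so the root lies in [3.5, 3.5625]
f(3.53125) = 0.2206 > 0, so the root lies in [3.53125, 3.5625]

+---+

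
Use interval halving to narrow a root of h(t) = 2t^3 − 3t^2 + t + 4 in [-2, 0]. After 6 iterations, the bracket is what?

midpoint -1: h = -2 < 0 → [-1, 0]
midpoint -0.5: h = 2.5 > 0 → [-1, -0.5]
midpoint -0.75: h = 0.71875 > 0 → [-1, -0.75]
midpoint -0.875: h = -0.5117 < 0 → [-0.875, -0.75]
midpoint -0.8125: h = 0.1343 > 0 → [-0.875, -0.8125]
midpoint -0.84375: h = -0.1808 < 0 → [-0.84375, -0.8125]

[-0.84375, -0.8125]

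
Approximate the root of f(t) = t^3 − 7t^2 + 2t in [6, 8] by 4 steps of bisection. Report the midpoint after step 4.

6.625

f(7) = 14 > 0, so the root lies in [6, 7]
f(6.5) = -8.125 < 0, so the root lies in [6.5, 7]
f(6.75) = 2.109375 > 0, so the root lies in [6.5, 6.75]
f(6.625) = -3.209 < 0, so the root lies in [6.625, 6.75]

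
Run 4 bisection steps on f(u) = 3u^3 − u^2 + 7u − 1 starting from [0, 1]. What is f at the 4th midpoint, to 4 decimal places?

0.2971

u = 0.5 gives f = 2.625, positive; keep [0, 0.5]
u = 0.25 gives f = 0.734375, positive; keep [0, 0.25]
u = 0.125 gives f = -0.134766, negative; keep [0.125, 0.25]
u = 0.1875 gives f = 0.2971, positive; keep [0.125, 0.1875]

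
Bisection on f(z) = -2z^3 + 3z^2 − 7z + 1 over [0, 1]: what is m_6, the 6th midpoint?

0.140625

z = 0.5 gives f = -2, negative; keep [0, 0.5]
z = 0.25 gives f = -0.59375, negative; keep [0, 0.25]
z = 0.125 gives f = 0.167969, positive; keep [0.125, 0.25]
z = 0.1875 gives f = -0.2202, negative; keep [0.125, 0.1875]
z = 0.15625 gives f = -0.0281, negative; keep [0.125, 0.15625]
z = 0.140625 gives f = 0.0694, positive; keep [0.140625, 0.15625]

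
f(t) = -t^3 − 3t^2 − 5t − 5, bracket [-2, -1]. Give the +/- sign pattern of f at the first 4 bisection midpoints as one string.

midpoint -1.5: f = -0.875 < 0 → [-2, -1.5]
midpoint -1.75: f = -0.078125 < 0 → [-2, -1.75]
midpoint -1.875: f = 0.419922 > 0 → [-1.875, -1.75]
midpoint -1.8125: f = 0.1614 > 0 → [-1.8125, -1.75]

--++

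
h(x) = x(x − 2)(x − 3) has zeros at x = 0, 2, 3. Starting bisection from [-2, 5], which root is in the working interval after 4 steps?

0

midpoint 1.5: h = 1.125 > 0 → [-2, 1.5]
midpoint -0.25: h = -1.828125 < 0 → [-0.25, 1.5]
midpoint 0.625: h = 2.041016 > 0 → [-0.25, 0.625]
midpoint 0.1875: h = 0.9558 > 0 → [-0.25, 0.1875]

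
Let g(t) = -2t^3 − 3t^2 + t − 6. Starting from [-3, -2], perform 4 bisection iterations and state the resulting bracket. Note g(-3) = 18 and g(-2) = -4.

[-2.3125, -2.25]

midpoint -2.5: g = 4 > 0 → [-2.5, -2]
midpoint -2.25: g = -0.65625 < 0 → [-2.5, -2.25]
midpoint -2.375: g = 1.496094 > 0 → [-2.375, -2.25]
midpoint -2.3125: g = 0.3774 > 0 → [-2.3125, -2.25]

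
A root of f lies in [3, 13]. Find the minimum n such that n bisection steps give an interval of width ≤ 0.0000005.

Width after n steps is 10/2^n. Need 2^n ≥ 10/0.0000005 = 20000000.
2^24 = 16777216 < 20000000 ≤ 2^25 = 33554432, so n = 25.

25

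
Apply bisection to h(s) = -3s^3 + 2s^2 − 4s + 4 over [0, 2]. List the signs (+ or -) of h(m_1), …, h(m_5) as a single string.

-+++-

midpoint 1: h = -1 < 0 → [0, 1]
midpoint 0.5: h = 2.125 > 0 → [0.5, 1]
midpoint 0.75: h = 0.859375 > 0 → [0.75, 1]
midpoint 0.875: h = 0.0215 > 0 → [0.875, 1]
midpoint 0.9375: h = -0.4641 < 0 → [0.875, 0.9375]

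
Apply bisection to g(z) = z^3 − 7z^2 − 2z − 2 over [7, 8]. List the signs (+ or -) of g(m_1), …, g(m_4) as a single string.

g(7.5) = 11.125 > 0, so the root lies in [7, 7.5]
g(7.25) = -3.359375 < 0, so the root lies in [7.25, 7.5]
g(7.375) = 3.646484 > 0, so the root lies in [7.25, 7.375]
g(7.3125) = 0.0852 > 0, so the root lies in [7.25, 7.3125]

+-++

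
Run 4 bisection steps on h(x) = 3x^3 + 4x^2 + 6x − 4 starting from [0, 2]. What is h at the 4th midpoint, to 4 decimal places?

h(1) = 9 > 0, so the root lies in [0, 1]
h(0.5) = 0.375 > 0, so the root lies in [0, 0.5]
h(0.25) = -2.203125 < 0, so the root lies in [0.25, 0.5]
h(0.375) = -1.0293 < 0, so the root lies in [0.375, 0.5]

-1.0293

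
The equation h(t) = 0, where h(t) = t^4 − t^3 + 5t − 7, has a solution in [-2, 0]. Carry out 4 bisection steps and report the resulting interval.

[-1.875, -1.75]

t = -1 gives h = -10, negative; keep [-2, -1]
t = -1.5 gives h = -6.0625, negative; keep [-2, -1.5]
t = -1.75 gives h = -1.011719, negative; keep [-2, -1.75]
t = -1.875 gives h = 2.5764, positive; keep [-1.875, -1.75]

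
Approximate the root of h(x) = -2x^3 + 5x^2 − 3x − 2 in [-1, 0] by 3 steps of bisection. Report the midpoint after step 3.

m = -0.5, h(m) = 1 (+); new bracket [-0.5, 0]
m = -0.25, h(m) = -0.90625 (−); new bracket [-0.5, -0.25]
m = -0.375, h(m) = -0.066406 (−); new bracket [-0.5, -0.375]

-0.375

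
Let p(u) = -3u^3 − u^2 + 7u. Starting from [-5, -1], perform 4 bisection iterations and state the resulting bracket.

m = -3, p(m) = 51 (+); new bracket [-3, -1]
m = -2, p(m) = 6 (+); new bracket [-2, -1]
m = -1.5, p(m) = -2.625 (−); new bracket [-2, -1.5]
m = -1.75, p(m) = 0.7656 (+); new bracket [-1.75, -1.5]

[-1.75, -1.5]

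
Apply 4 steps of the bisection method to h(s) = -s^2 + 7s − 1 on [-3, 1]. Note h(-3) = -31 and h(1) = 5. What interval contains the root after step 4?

m = -1, h(m) = -9 (−); new bracket [-1, 1]
m = 0, h(m) = -1 (−); new bracket [0, 1]
m = 0.5, h(m) = 2.25 (+); new bracket [0, 0.5]
m = 0.25, h(m) = 0.6875 (+); new bracket [0, 0.25]

[0, 0.25]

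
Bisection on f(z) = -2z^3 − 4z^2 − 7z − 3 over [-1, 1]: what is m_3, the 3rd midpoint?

f(0) = -3 < 0, so the root lies in [-1, 0]
f(-0.5) = -0.25 < 0, so the root lies in [-1, -0.5]
f(-0.75) = 0.84375 > 0, so the root lies in [-0.75, -0.5]

-0.75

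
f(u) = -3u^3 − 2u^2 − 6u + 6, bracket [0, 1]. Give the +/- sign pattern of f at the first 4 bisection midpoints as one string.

+-+-

u = 0.5 gives f = 2.125, positive; keep [0.5, 1]
u = 0.75 gives f = -0.890625, negative; keep [0.5, 0.75]
u = 0.625 gives f = 0.736328, positive; keep [0.625, 0.75]
u = 0.6875 gives f = -0.0452, negative; keep [0.625, 0.6875]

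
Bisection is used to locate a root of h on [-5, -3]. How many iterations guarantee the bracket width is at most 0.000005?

19

Width after n steps is 2/2^n. Need 2^n ≥ 2/0.000005 = 400000.
2^18 = 262144 < 400000 ≤ 2^19 = 524288, so n = 19.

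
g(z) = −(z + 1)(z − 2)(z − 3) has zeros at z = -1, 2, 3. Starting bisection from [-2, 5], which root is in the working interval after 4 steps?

m = 1.5, g(m) = -1.875 (−); new bracket [-2, 1.5]
m = -0.25, g(m) = -5.484375 (−); new bracket [-2, -0.25]
m = -1.125, g(m) = 1.611328 (+); new bracket [-1.125, -0.25]
m = -0.6875, g(m) = -3.0969 (−); new bracket [-1.125, -0.6875]

-1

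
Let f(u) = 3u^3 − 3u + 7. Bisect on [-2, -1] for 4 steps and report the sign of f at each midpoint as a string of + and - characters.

+--+

midpoint -1.5: f = 1.375 > 0 → [-2, -1.5]
midpoint -1.75: f = -3.828125 < 0 → [-1.75, -1.5]
midpoint -1.625: f = -0.998047 < 0 → [-1.625, -1.5]
midpoint -1.5625: f = 0.2434 > 0 → [-1.625, -1.5625]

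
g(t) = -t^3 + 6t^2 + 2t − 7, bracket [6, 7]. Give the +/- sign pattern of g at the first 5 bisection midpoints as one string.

g(6.5) = -15.125 < 0, so the root lies in [6, 6.5]
g(6.25) = -4.265625 < 0, so the root lies in [6, 6.25]
g(6.125) = 0.560547 > 0, so the root lies in [6.125, 6.25]
g(6.1875) = -1.8035 < 0, so the root lies in [6.125, 6.1875]
g(6.15625) = -0.6093 < 0, so the root lies in [6.125, 6.15625]

--+--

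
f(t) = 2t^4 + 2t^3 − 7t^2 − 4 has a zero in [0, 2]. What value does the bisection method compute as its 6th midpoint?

1.59375

f(1) = -7 < 0, so the root lies in [1, 2]
f(1.5) = -2.875 < 0, so the root lies in [1.5, 2]
f(1.75) = 4.039062 > 0, so the root lies in [1.5, 1.75]
f(1.625) = 0.0435 > 0, so the root lies in [1.5, 1.625]
f(1.5625) = -1.5395 < 0, so the root lies in [1.5625, 1.625]
f(1.59375) = -0.7803 < 0, so the root lies in [1.59375, 1.625]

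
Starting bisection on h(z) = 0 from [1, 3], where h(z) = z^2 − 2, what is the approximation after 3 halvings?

1.25

h(2) = 2 > 0, so the root lies in [1, 2]
h(1.5) = 0.25 > 0, so the root lies in [1, 1.5]
h(1.25) = -0.4375 < 0, so the root lies in [1.25, 1.5]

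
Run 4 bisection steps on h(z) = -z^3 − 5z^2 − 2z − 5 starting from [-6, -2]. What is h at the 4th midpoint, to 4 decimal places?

-1.1406

z = -4 gives h = -13, negative; keep [-6, -4]
z = -5 gives h = 5, positive; keep [-5, -4]
z = -4.5 gives h = -6.125, negative; keep [-5, -4.5]
z = -4.75 gives h = -1.1406, negative; keep [-5, -4.75]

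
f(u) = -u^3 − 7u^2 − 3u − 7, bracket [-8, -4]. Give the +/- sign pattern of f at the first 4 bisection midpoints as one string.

-+-+

u = -6 gives f = -25, negative; keep [-8, -6]
u = -7 gives f = 14, positive; keep [-7, -6]
u = -6.5 gives f = -8.625, negative; keep [-7, -6.5]
u = -6.75 gives f = 1.8594, positive; keep [-6.75, -6.5]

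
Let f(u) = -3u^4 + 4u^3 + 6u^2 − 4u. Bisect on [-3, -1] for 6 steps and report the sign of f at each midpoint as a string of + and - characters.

---++-

u = -2 gives f = -48, negative; keep [-2, -1]
u = -1.5 gives f = -9.1875, negative; keep [-1.5, -1]
u = -1.25 gives f = -0.761719, negative; keep [-1.25, -1]
u = -1.125 gives f = 1.593, positive; keep [-1.25, -1.125]
u = -1.1875 gives f = 0.5471, positive; keep [-1.25, -1.1875]
u = -1.21875 gives f = -0.0728, negative; keep [-1.21875, -1.1875]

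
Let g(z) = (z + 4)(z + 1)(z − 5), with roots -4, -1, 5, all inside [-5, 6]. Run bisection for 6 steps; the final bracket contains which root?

5

z = 0.5 gives g = -30.375, negative; keep [0.5, 6]
z = 3.25 gives g = -53.921875, negative; keep [3.25, 6]
z = 4.625 gives g = -18.193359, negative; keep [4.625, 6]
z = 5.3125 gives g = 18.3704, positive; keep [4.625, 5.3125]
z = 4.96875 gives g = -1.6729, negative; keep [4.96875, 5.3125]
z = 5.140625 gives g = 7.8932, positive; keep [4.96875, 5.140625]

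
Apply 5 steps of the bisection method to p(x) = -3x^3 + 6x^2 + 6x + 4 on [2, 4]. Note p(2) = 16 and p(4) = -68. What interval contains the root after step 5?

midpoint 3: p = -5 < 0 → [2, 3]
midpoint 2.5: p = 9.625 > 0 → [2.5, 3]
midpoint 2.75: p = 3.484375 > 0 → [2.75, 3]
midpoint 2.875: p = -0.4473 < 0 → [2.75, 2.875]
midpoint 2.8125: p = 1.594 > 0 → [2.8125, 2.875]

[2.8125, 2.875]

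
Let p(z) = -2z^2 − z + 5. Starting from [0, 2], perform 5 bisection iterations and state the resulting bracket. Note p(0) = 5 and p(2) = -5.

[1.3125, 1.375]

midpoint 1: p = 2 > 0 → [1, 2]
midpoint 1.5: p = -1 < 0 → [1, 1.5]
midpoint 1.25: p = 0.625 > 0 → [1.25, 1.5]
midpoint 1.375: p = -0.1562 < 0 → [1.25, 1.375]
midpoint 1.3125: p = 0.2422 > 0 → [1.3125, 1.375]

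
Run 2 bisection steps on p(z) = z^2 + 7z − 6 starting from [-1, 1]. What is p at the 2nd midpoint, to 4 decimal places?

midpoint 0: p = -6 < 0 → [0, 1]
midpoint 0.5: p = -2.25 < 0 → [0.5, 1]

-2.2500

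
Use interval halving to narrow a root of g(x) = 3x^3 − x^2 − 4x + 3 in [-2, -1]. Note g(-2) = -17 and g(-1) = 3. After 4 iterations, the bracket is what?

midpoint -1.5: g = -3.375 < 0 → [-1.5, -1]
midpoint -1.25: g = 0.578125 > 0 → [-1.5, -1.25]
midpoint -1.375: g = -1.189453 < 0 → [-1.375, -1.25]
midpoint -1.3125: g = -0.2556 < 0 → [-1.3125, -1.25]

[-1.3125, -1.25]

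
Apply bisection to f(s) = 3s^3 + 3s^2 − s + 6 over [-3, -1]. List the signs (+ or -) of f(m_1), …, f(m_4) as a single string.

-++-

m = -2, f(m) = -4 (−); new bracket [-2, -1]
m = -1.5, f(m) = 4.125 (+); new bracket [-2, -1.5]
m = -1.75, f(m) = 0.859375 (+); new bracket [-2, -1.75]
m = -1.875, f(m) = -1.3535 (−); new bracket [-1.875, -1.75]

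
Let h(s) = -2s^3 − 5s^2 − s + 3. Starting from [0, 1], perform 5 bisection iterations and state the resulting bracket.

h(0.5) = 1 > 0, so the root lies in [0.5, 1]
h(0.75) = -1.40625 < 0, so the root lies in [0.5, 0.75]
h(0.625) = -0.066406 < 0, so the root lies in [0.5, 0.625]
h(0.5625) = 0.4995 > 0, so the root lies in [0.5625, 0.625]
h(0.59375) = 0.2249 > 0, so the root lies in [0.59375, 0.625]

[0.59375, 0.625]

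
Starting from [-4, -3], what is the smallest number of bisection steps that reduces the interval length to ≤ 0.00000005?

25

Width after n steps is 1/2^n. Need 2^n ≥ 1/0.00000005 = 20000000.
2^24 = 16777216 < 20000000 ≤ 2^25 = 33554432, so n = 25.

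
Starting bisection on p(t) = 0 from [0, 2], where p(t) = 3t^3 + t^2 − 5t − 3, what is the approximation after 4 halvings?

1.375

p(1) = -4 < 0, so the root lies in [1, 2]
p(1.5) = 1.875 > 0, so the root lies in [1, 1.5]
p(1.25) = -1.828125 < 0, so the root lies in [1.25, 1.5]
p(1.375) = -0.1855 < 0, so the root lies in [1.375, 1.5]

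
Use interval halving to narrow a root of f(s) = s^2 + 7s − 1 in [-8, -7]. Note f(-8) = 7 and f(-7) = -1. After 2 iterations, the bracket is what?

f(-7.5) = 2.75 > 0, so the root lies in [-7.5, -7]
f(-7.25) = 0.8125 > 0, so the root lies in [-7.25, -7]

[-7.25, -7]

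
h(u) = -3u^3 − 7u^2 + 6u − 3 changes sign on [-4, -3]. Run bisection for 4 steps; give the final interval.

h(-3.5) = 18.875 > 0, so the root lies in [-3.5, -3]
h(-3.25) = 6.546875 > 0, so the root lies in [-3.25, -3]
h(-3.125) = 1.443359 > 0, so the root lies in [-3.125, -3]
h(-3.0625) = -0.8586 < 0, so the root lies in [-3.125, -3.0625]

[-3.125, -3.0625]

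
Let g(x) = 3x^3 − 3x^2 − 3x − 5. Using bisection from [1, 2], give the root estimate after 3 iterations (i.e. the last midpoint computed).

midpoint 1.5: g = -6.125 < 0 → [1.5, 2]
midpoint 1.75: g = -3.359375 < 0 → [1.75, 2]
midpoint 1.875: g = -1.396484 < 0 → [1.875, 2]

1.875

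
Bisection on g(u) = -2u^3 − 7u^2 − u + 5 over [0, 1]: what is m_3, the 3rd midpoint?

midpoint 0.5: g = 2.5 > 0 → [0.5, 1]
midpoint 0.75: g = -0.53125 < 0 → [0.5, 0.75]
midpoint 0.625: g = 1.152344 > 0 → [0.625, 0.75]

0.625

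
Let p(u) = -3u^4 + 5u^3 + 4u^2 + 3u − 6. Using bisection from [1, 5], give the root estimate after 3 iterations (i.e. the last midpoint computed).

m = 3, p(m) = -69 (−); new bracket [1, 3]
m = 2, p(m) = 8 (+); new bracket [2, 3]
m = 2.5, p(m) = -12.5625 (−); new bracket [2, 2.5]

2.5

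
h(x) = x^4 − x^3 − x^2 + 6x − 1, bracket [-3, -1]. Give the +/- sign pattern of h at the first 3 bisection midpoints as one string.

midpoint -2: h = 7 > 0 → [-2, -1]
midpoint -1.5: h = -3.8125 < 0 → [-2, -1.5]
midpoint -1.75: h = 0.175781 > 0 → [-1.75, -1.5]

+-+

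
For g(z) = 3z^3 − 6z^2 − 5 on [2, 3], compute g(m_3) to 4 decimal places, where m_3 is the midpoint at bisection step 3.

1.3457

z = 2.5 gives g = 4.375, positive; keep [2, 2.5]
z = 2.25 gives g = -1.203125, negative; keep [2.25, 2.5]
z = 2.375 gives g = 1.345703, positive; keep [2.25, 2.375]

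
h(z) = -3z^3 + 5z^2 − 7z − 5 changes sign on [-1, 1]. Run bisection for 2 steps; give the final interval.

m = 0, h(m) = -5 (−); new bracket [-1, 0]
m = -0.5, h(m) = 0.125 (+); new bracket [-0.5, 0]

[-0.5, 0]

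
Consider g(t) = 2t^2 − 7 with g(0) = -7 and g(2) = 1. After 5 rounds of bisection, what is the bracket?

[1.8125, 1.875]

midpoint 1: g = -5 < 0 → [1, 2]
midpoint 1.5: g = -2.5 < 0 → [1.5, 2]
midpoint 1.75: g = -0.875 < 0 → [1.75, 2]
midpoint 1.875: g = 0.0312 > 0 → [1.75, 1.875]
midpoint 1.8125: g = -0.4297 < 0 → [1.8125, 1.875]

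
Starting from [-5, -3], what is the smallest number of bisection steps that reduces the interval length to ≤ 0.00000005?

26

Width after n steps is 2/2^n. Need 2^n ≥ 2/0.00000005 = 40000000.
2^25 = 33554432 < 40000000 ≤ 2^26 = 67108864, so n = 26.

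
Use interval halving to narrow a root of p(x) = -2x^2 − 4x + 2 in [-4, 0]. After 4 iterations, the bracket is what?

x = -2 gives p = 2, positive; keep [-4, -2]
x = -3 gives p = -4, negative; keep [-3, -2]
x = -2.5 gives p = -0.5, negative; keep [-2.5, -2]
x = -2.25 gives p = 0.875, positive; keep [-2.5, -2.25]

[-2.5, -2.25]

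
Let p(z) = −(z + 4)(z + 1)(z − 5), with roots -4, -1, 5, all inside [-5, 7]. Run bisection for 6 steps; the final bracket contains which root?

5

z = 1 gives p = 40, positive; keep [1, 7]
z = 4 gives p = 40, positive; keep [4, 7]
z = 5.5 gives p = -30.875, negative; keep [4, 5.5]
z = 4.75 gives p = 12.5781, positive; keep [4.75, 5.5]
z = 5.125 gives p = -6.9863, negative; keep [4.75, 5.125]
z = 4.9375 gives p = 3.3167, positive; keep [4.9375, 5.125]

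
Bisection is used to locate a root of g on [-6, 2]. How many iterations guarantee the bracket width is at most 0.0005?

Width after n steps is 8/2^n. Need 2^n ≥ 8/0.0005 = 16000.
2^13 = 8192 < 16000 ≤ 2^14 = 16384, so n = 14.

14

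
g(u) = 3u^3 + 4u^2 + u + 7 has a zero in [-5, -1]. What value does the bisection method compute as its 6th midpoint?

-1.8125

g(-3) = -41 < 0, so the root lies in [-3, -1]
g(-2) = -3 < 0, so the root lies in [-2, -1]
g(-1.5) = 4.375 > 0, so the root lies in [-2, -1.5]
g(-1.75) = 1.4219 > 0, so the root lies in [-2, -1.75]
g(-1.875) = -0.5879 < 0, so the root lies in [-1.875, -1.75]
g(-1.8125) = 0.4651 > 0, so the root lies in [-1.875, -1.8125]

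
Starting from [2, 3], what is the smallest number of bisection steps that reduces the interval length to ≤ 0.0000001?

Width after n steps is 1/2^n. Need 2^n ≥ 1/0.0000001 = 10000000.
2^23 = 8388608 < 10000000 ≤ 2^24 = 16777216, so n = 24.

24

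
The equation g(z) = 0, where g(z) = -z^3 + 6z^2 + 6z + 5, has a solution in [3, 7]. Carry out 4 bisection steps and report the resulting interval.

midpoint 5: g = 60 > 0 → [5, 7]
midpoint 6: g = 41 > 0 → [6, 7]
midpoint 6.5: g = 22.875 > 0 → [6.5, 7]
midpoint 6.75: g = 11.3281 > 0 → [6.75, 7]

[6.75, 7]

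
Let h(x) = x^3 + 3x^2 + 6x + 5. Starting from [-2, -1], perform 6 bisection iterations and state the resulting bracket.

[-1.328125, -1.3125]

x = -1.5 gives h = -0.625, negative; keep [-1.5, -1]
x = -1.25 gives h = 0.234375, positive; keep [-1.5, -1.25]
x = -1.375 gives h = -0.177734, negative; keep [-1.375, -1.25]
x = -1.3125 gives h = 0.032, positive; keep [-1.375, -1.3125]
x = -1.34375 gives h = -0.0719, negative; keep [-1.34375, -1.3125]
x = -1.328125 gives h = -0.0197, negative; keep [-1.328125, -1.3125]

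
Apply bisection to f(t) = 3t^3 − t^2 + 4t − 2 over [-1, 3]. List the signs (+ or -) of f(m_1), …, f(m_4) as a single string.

+-+-

f(1) = 4 > 0, so the root lies in [-1, 1]
f(0) = -2 < 0, so the root lies in [0, 1]
f(0.5) = 0.125 > 0, so the root lies in [0, 0.5]
f(0.25) = -1.0156 < 0, so the root lies in [0.25, 0.5]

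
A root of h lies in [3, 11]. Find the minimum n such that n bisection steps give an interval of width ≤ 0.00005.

Width after n steps is 8/2^n. Need 2^n ≥ 8/0.00005 = 160000.
2^17 = 131072 < 160000 ≤ 2^18 = 262144, so n = 18.

18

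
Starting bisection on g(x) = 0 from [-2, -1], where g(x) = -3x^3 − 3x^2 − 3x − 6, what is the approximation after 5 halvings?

x = -1.5 gives g = 1.875, positive; keep [-1.5, -1]
x = -1.25 gives g = -1.078125, negative; keep [-1.5, -1.25]
x = -1.375 gives g = 0.251953, positive; keep [-1.375, -1.25]
x = -1.3125 gives g = -0.4475, negative; keep [-1.375, -1.3125]
x = -1.34375 gives g = -0.1067, negative; keep [-1.375, -1.34375]

-1.34375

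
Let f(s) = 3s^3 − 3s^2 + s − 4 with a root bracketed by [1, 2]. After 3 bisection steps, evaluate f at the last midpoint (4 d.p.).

-0.4980

s = 1.5 gives f = 0.875, positive; keep [1, 1.5]
s = 1.25 gives f = -1.578125, negative; keep [1.25, 1.5]
s = 1.375 gives f = -0.498047, negative; keep [1.375, 1.5]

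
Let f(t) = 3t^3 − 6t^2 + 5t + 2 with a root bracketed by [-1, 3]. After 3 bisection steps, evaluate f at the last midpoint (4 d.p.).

-2.3750

t = 1 gives f = 4, positive; keep [-1, 1]
t = 0 gives f = 2, positive; keep [-1, 0]
t = -0.5 gives f = -2.375, negative; keep [-0.5, 0]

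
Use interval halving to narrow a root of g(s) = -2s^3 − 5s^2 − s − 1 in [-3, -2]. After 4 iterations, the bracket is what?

[-2.4375, -2.375]

s = -2.5 gives g = 1.5, positive; keep [-2.5, -2]
s = -2.25 gives g = -1.28125, negative; keep [-2.5, -2.25]
s = -2.375 gives g = -0.035156, negative; keep [-2.5, -2.375]
s = -2.4375 gives g = 0.6948, positive; keep [-2.4375, -2.375]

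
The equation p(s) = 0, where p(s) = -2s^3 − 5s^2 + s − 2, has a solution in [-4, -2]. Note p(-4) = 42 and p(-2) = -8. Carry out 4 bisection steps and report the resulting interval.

[-2.875, -2.75]

m = -3, p(m) = 4 (+); new bracket [-3, -2]
m = -2.5, p(m) = -4.5 (−); new bracket [-3, -2.5]
m = -2.75, p(m) = -0.96875 (−); new bracket [-3, -2.75]
m = -2.875, p(m) = 1.3242 (+); new bracket [-2.875, -2.75]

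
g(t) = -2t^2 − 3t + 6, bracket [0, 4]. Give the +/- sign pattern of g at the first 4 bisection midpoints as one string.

-+--

m = 2, g(m) = -8 (−); new bracket [0, 2]
m = 1, g(m) = 1 (+); new bracket [1, 2]
m = 1.5, g(m) = -3 (−); new bracket [1, 1.5]
m = 1.25, g(m) = -0.875 (−); new bracket [1, 1.25]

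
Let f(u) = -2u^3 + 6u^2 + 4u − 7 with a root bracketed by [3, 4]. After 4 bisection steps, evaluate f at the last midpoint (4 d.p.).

-0.6079

m = 3.5, f(m) = -5.25 (−); new bracket [3, 3.5]
m = 3.25, f(m) = 0.71875 (+); new bracket [3.25, 3.5]
m = 3.375, f(m) = -2.042969 (−); new bracket [3.25, 3.375]
m = 3.3125, f(m) = -0.6079 (−); new bracket [3.25, 3.3125]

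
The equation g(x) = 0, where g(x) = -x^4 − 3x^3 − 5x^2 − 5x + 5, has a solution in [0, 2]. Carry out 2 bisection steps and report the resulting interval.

x = 1 gives g = -9, negative; keep [0, 1]
x = 0.5 gives g = 0.8125, positive; keep [0.5, 1]

[0.5, 1]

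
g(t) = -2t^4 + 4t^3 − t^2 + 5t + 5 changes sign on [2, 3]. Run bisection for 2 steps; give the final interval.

[2.25, 2.5]

m = 2.5, g(m) = -4.375 (−); new bracket [2, 2.5]
m = 2.25, g(m) = 5.492188 (+); new bracket [2.25, 2.5]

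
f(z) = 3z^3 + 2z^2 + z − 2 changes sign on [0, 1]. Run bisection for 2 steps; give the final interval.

f(0.5) = -0.625 < 0, so the root lies in [0.5, 1]
f(0.75) = 1.140625 > 0, so the root lies in [0.5, 0.75]

[0.5, 0.75]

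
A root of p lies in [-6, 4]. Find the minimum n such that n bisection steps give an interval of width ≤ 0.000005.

Width after n steps is 10/2^n. Need 2^n ≥ 10/0.000005 = 2000000.
2^20 = 1048576 < 2000000 ≤ 2^21 = 2097152, so n = 21.

21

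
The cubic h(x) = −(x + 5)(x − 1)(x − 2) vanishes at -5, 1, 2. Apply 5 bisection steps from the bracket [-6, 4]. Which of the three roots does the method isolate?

x = -1 gives h = -24, negative; keep [-6, -1]
x = -3.5 gives h = -37.125, negative; keep [-6, -3.5]
x = -4.75 gives h = -9.703125, negative; keep [-6, -4.75]
x = -5.375 gives h = 17.6309, positive; keep [-5.375, -4.75]
x = -5.0625 gives h = 2.676, positive; keep [-5.0625, -4.75]

-5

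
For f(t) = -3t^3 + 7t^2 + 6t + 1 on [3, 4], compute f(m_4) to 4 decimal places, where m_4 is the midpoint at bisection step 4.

-1.1414

midpoint 3.5: f = -20.875 < 0 → [3, 3.5]
midpoint 3.25: f = -8.546875 < 0 → [3, 3.25]
midpoint 3.125: f = -3.443359 < 0 → [3, 3.125]
midpoint 3.0625: f = -1.1414 < 0 → [3, 3.0625]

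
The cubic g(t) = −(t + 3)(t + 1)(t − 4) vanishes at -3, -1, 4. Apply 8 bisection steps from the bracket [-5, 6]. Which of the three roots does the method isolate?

g(0.5) = 18.375 > 0, so the root lies in [0.5, 6]
g(3.25) = 19.921875 > 0, so the root lies in [3.25, 6]
g(4.625) = -26.806641 < 0, so the root lies in [3.25, 4.625]
g(3.9375) = 2.1409 > 0, so the root lies in [3.9375, 4.625]
g(4.28125) = -10.8152 < 0, so the root lies in [3.9375, 4.28125]
g(4.109375) = -3.973 < 0, so the root lies in [3.9375, 4.109375]
g(4.0234375) = -0.8269 < 0, so the root lies in [3.9375, 4.0234375]
g(3.98046875) = 0.679 > 0, so the root lies in [3.98046875, 4.0234375]

4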